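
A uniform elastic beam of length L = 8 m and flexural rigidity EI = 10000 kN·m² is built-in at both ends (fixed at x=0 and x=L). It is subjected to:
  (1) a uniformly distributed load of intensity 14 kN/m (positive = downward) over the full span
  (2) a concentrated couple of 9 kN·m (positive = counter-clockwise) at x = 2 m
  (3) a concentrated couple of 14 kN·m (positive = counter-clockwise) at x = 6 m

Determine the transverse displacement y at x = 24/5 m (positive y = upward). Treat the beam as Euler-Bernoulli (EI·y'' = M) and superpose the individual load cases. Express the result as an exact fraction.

Load 1 — uniform load w=14 kN/m over full span:
  y_1 = -wx²(L-x)²/(24EI) = -14·(24/5)²·(8-(24/5))²/(24·10000) = -5376/390625 m
Load 2 — applied couple M₀=9 kN·m at a=2 m (b=L-a=6):
  y_2 = (R_Ax³/6 - M_Ax²/2 - M₀(x-a)²/2)/EI  [x>a] with R_A=81/64, M_A=-27/16 = ((81/64)·(24/5)³/6 - (-27/16)·(24/5)²/2 - 9·((24/5)-2)²/2)/10000 = 117/156250 m
Load 3 — applied couple M₀=14 kN·m at a=6 m (b=L-a=2):
  y_3 = (R_Ax³/6 - M_Ax²/2)/EI  [x≤a] with R_A=63/32, M_A=35/8 = ((63/32)·(24/5)³/6 - (35/8)·(24/5)²/2)/10000 = -441/312500 m
Superposition: y = Σ y_i = -22539/1562500 m ≈ -0.014425 m

y(24/5) = -22539/1562500 m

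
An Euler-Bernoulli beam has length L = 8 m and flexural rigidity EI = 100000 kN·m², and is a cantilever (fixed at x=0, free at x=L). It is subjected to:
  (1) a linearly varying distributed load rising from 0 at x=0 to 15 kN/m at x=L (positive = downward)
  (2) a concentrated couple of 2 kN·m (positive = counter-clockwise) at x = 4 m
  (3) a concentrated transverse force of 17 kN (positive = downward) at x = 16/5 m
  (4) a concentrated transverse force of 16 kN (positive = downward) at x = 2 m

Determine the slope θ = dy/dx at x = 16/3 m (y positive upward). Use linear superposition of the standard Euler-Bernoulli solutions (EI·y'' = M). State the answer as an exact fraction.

Load 1 — triangular load w₀=15 kN/m (0→w₀ over full span):
  θ_1 = (w₀Lx²/4-w₀L²x/3-w₀x⁴/(24L))/EI = (15·8·(16/3)²/4-15·8²·(16/3)/3-15·(16/3)⁴/(24·8))/100000 = -464/50625 rad
Load 2 — applied couple M₀=2 kN·m at a=4 m (b=L-a=4):
  θ_2 = M₀a/EI  [x>a] = 2·4/100000 = 1/12500 rad
Load 3 — point force P=17 kN at a=16/5 m (b=L-a=24/5):
  θ_3 = -Pa²/(2EI)  [x>a] = -17·(16/5)²/(2·100000) = -68/78125 rad
Load 4 — point force P=16 kN at a=2 m (b=L-a=6):
  θ_4 = -Pa²/(2EI)  [x>a] = -16·2²/(2·100000) = -1/3125 rad
Superposition: θ = Σ θ_i = -260107/25312500 rad ≈ -0.010276 rad

θ(16/3) = -260107/25312500 rad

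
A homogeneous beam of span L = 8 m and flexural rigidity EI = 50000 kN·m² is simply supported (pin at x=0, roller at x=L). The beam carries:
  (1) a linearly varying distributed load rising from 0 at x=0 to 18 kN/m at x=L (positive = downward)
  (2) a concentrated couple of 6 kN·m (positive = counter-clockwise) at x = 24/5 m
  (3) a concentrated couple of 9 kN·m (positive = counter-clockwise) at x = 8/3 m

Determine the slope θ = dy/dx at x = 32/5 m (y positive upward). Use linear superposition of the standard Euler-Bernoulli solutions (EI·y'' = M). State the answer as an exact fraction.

θ(32/5) = 23449/7812500 rad

Load 1 — triangular load w₀=18 kN/m (0→w₀ over full span):
  θ_1 = -w₀(7L⁴-30L²x²+15x⁴)/(360LEI) = -18·(7·8⁴-30·8²·(32/5)²+15·(32/5)⁴)/(360·8·50000) = 6056/1953125 rad
Load 2 — applied couple M₀=6 kN·m at a=24/5 m (b=L-a=16/5):
  θ_2 = (M₀x²/(2L)-M₀(x-a)+C₁)/EI  [x>a] with C₁=M₀(3b²-L²)/(6L)=-104/25 = (6·(32/5)²/(2·8)-6·((32/5)-(24/5))+(-104/25))/50000 = 1/31250 rad
Load 3 — applied couple M₀=9 kN·m at a=8/3 m (b=L-a=16/3):
  θ_3 = (M₀x²/(2L)-M₀(x-a)+C₁)/EI  [x>a] with C₁=M₀(3b²-L²)/(6L)=4 = (9·(32/5)²/(2·8)-9·((32/5)-(8/3))+4)/50000 = -41/312500 rad
Superposition: θ = Σ θ_i = 23449/7812500 rad ≈ 0.003001 rad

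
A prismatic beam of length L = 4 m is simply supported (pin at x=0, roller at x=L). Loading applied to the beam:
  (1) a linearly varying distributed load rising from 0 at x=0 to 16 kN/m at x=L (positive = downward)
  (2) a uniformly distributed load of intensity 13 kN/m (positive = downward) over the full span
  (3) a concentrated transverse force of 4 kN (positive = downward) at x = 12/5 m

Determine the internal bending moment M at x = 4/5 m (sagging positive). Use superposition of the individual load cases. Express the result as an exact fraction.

Load 1 — triangular load w₀=16 kN/m (0→w₀ over full span):
  M_1 = w₀Lx/6 - w₀x³/(6L) = 16·4·(4/5)/6 - 16·(4/5)³/(6·4) = 1024/125 kN·m
Load 2 — uniform load w=13 kN/m over full span:
  M_2 = wx(L-x)/2 = 13·(4/5)·(4-(4/5))/2 = 416/25 kN·m
Load 3 — point force P=4 kN at a=12/5 m (b=L-a=8/5):
  M_3 = Pbx/L  [x≤a] = 4·(8/5)·(4/5)/4 = 32/25 kN·m
Superposition: M = Σ M_i = 3264/125 kN·m ≈ 26.112000 kN·m

M(4/5) = 3264/125 kN·m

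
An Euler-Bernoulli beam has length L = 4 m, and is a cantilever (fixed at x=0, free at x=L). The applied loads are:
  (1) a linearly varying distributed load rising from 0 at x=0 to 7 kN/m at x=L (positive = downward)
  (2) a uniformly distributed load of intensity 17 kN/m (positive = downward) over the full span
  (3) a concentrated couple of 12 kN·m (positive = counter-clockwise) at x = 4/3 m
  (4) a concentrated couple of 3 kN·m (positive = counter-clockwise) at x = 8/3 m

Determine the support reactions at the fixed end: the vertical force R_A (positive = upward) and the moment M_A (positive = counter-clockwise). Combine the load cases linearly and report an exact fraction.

R_A = 82 kN, M_A = 475/3 kN·m

Load 1 — triangular load w₀=7 kN/m (0→w₀ over full span):
  R_A = w₀L/2 = 7·4/2 = 14 kN
  M_A = w₀L²/3 = 7·4²/3 = 112/3 kN·m
Load 2 — uniform load w=17 kN/m over full span:
  R_A = wL = 17·4 = 68 kN
  M_A = wL²/2 = 17·4²/2 = 136 kN·m
Load 3 — applied couple M₀=12 kN·m at a=4/3 m (b=L-a=8/3):
  R_A = 0 kN
  M_A = -M₀ = -12 kN·m
Load 4 — applied couple M₀=3 kN·m at a=8/3 m (b=L-a=4/3):
  R_A = 0 kN
  M_A = -M₀ = -3 kN·m
Superposition: R_A = 82 kN, M_A = 475/3 kN·m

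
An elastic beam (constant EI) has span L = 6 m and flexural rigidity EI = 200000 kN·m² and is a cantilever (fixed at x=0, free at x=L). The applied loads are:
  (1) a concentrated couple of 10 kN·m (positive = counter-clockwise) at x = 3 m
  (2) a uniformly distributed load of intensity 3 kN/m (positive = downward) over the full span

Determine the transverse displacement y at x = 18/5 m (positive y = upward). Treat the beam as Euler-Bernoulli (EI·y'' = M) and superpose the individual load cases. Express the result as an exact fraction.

y(18/5) = -104967/125000000 m

Load 1 — applied couple M₀=10 kN·m at a=3 m (b=L-a=3):
  y_1 = M₀a(2x-a)/(2EI)  [x>a] = 10·3·(2·(18/5)-3)/(2·200000) = 63/200000 m
Load 2 — uniform load w=3 kN/m over full span:
  y_2 = -wx²(x²-4Lx+6L²)/(24EI) = -3·(18/5)²·((18/5)²-4·6·(18/5)+6·6²)/(24·200000) = -72171/62500000 m
Superposition: y = Σ y_i = -104967/125000000 m ≈ -0.000840 m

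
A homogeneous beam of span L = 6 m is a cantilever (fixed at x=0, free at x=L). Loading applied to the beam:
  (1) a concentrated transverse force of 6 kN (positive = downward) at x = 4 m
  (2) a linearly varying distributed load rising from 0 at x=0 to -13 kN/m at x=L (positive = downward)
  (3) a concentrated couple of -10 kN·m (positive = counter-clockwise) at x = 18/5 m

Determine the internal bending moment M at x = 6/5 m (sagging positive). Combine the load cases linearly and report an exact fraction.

M(6/5) = 10378/125 kN·m

Load 1 — point force P=6 kN at a=4 m (b=L-a=2):
  M_1 = -P(a-x)  [x≤a] = -6·(4-(6/5)) = -84/5 kN·m
Load 2 — triangular load w₀=-13 kN/m (0→w₀ over full span):
  M_2 = w₀Lx/2 - w₀L²/3 - w₀x³/(6L) = (-13)·6·(6/5)/2 - (-13)·6²/3 - (-13)·(6/5)³/(6·6) = 13728/125 kN·m
Load 3 — applied couple M₀=-10 kN·m at a=18/5 m (b=L-a=12/5):
  M_3 = M₀  [x≤a] = (-10) = -10 kN·m
Superposition: M = Σ M_i = 10378/125 kN·m ≈ 83.024000 kN·m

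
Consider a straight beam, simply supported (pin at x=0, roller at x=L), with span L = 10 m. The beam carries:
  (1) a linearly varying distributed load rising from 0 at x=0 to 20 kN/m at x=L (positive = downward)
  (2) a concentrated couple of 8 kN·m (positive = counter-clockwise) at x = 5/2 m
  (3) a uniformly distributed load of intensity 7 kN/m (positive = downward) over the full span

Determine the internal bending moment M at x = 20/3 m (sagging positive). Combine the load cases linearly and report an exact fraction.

M(20/3) = 16084/81 kN·m

Load 1 — triangular load w₀=20 kN/m (0→w₀ over full span):
  M_1 = w₀Lx/6 - w₀x³/(6L) = 20·10·(20/3)/6 - 20·(20/3)³/(6·10) = 10000/81 kN·m
Load 2 — applied couple M₀=8 kN·m at a=5/2 m (b=L-a=15/2):
  M_2 = M₀x/L - M₀  [x>a] = 8·(20/3)/10 - 8 = -8/3 kN·m
Load 3 — uniform load w=7 kN/m over full span:
  M_3 = wx(L-x)/2 = 7·(20/3)·(10-(20/3))/2 = 700/9 kN·m
Superposition: M = Σ M_i = 16084/81 kN·m ≈ 198.567901 kN·m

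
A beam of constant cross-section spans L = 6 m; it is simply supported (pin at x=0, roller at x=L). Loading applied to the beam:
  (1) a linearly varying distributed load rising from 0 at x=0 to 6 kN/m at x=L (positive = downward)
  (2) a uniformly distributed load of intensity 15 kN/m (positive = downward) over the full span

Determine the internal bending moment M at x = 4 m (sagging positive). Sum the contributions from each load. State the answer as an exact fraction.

M(4) = 220/3 kN·m

Load 1 — triangular load w₀=6 kN/m (0→w₀ over full span):
  M_1 = w₀Lx/6 - w₀x³/(6L) = 6·6·4/6 - 6·4³/(6·6) = 40/3 kN·m
Load 2 — uniform load w=15 kN/m over full span:
  M_2 = wx(L-x)/2 = 15·4·(6-4)/2 = 60 kN·m
Superposition: M = Σ M_i = 220/3 kN·m ≈ 73.333333 kN·m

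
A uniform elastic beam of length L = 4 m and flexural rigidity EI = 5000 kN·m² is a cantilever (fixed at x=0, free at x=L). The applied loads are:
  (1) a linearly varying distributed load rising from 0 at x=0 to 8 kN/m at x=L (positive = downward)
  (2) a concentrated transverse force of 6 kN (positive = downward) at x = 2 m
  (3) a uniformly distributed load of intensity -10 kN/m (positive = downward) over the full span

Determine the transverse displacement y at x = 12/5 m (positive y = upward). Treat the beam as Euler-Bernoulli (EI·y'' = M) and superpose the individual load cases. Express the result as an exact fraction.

y(12/5) = 85783/9765625 m

Load 1 — triangular load w₀=8 kN/m (0→w₀ over full span):
  y_1 = (w₀Lx³/12-w₀L²x²/6-w₀x⁵/(120L))/EI = (8·4·(12/5)³/12-8·4²·(12/5)²/6-8·(12/5)⁵/(120·4))/5000 = -170592/9765625 m
Load 2 — point force P=6 kN at a=2 m (b=L-a=2):
  y_2 = -Pa²(3x-a)/(6EI)  [x>a] = -6·2²·(3·(12/5)-2)/(6·5000) = -13/3125 m
Load 3 — uniform load w=-10 kN/m over full span:
  y_3 = -wx²(x²-4Lx+6L²)/(24EI) = -(-10)·(12/5)²·((12/5)²-4·4·(12/5)+6·4²)/(24·5000) = 2376/78125 m
Superposition: y = Σ y_i = 85783/9765625 m ≈ 0.008784 m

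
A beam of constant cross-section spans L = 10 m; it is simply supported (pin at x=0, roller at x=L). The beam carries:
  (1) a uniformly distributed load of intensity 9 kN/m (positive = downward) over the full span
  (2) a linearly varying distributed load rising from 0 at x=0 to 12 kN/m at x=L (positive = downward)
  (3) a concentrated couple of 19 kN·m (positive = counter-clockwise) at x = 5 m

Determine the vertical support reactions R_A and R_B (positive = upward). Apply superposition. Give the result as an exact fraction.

Load 1 — uniform load w=9 kN/m over full span:
  R_A = wL/2 = 9·10/2 = 45 kN
  R_B = wL/2 = 9·10/2 = 45 kN
Load 2 — triangular load w₀=12 kN/m (0→w₀ over full span):
  R_A = w₀L/6 = 12·10/6 = 20 kN
  R_B = w₀L/3 = 12·10/3 = 40 kN
Load 3 — applied couple M₀=19 kN·m at a=5 m (b=L-a=5):
  R_A = M₀/L = 19/10 kN
  R_B = -M₀/L = -19/10 kN
Superposition: R_A = 669/10 kN, R_B = 831/10 kN

R_A = 669/10 kN, R_B = 831/10 kN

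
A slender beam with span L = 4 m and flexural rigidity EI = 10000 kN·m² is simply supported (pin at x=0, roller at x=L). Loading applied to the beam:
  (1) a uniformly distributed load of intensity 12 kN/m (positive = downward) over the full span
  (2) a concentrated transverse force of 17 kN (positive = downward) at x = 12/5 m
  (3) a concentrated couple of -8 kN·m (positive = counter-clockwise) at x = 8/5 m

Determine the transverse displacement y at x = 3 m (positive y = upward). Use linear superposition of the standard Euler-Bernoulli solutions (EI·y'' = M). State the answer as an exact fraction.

y(3) = -5831/1250000 m

Load 1 — uniform load w=12 kN/m over full span:
  y_1 = -wx(L³-2Lx²+x³)/(24EI) = -12·3·(4³-2·4·3²+3³)/(24·10000) = -57/20000 m
Load 2 — point force P=17 kN at a=12/5 m (b=L-a=8/5):
  y_2 = -Pa(L-x)(2Lx-a²-x²)/(6LEI)  [x>a] = -17·(12/5)·(4-3)·(2·4·3-(12/5)²-3²)/(6·4·10000) = -3927/2500000 m
Load 3 — applied couple M₀=-8 kN·m at a=8/5 m (b=L-a=12/5):
  y_3 = (M₀x³/(6L)-M₀(x-a)²/2+C₁x)/EI  [x>a] with C₁=M₀(3b²-L²)/(6L)=-32/75 = ((-8)·3³/(6·4)-(-8)·(3-(8/5))²/2+(-32/75)·3)/10000 = -61/250000 m
Superposition: y = Σ y_i = -5831/1250000 m ≈ -0.004665 m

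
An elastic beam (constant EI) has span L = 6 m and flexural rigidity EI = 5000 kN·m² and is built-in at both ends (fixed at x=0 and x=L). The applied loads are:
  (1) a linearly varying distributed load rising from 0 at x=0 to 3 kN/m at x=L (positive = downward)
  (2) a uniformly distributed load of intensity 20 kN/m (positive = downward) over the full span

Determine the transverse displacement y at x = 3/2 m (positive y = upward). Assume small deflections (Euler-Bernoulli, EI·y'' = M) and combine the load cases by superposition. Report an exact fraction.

Load 1 — triangular load w₀=3 kN/m (0→w₀ over full span):
  y_1 = -w₀x²(L-x)²(x+2L)/(120LEI) = -3·(3/2)²·(6-(3/2))²·((3/2)+2·6)/(120·6·5000) = -6561/12800000 m
Load 2 — uniform load w=20 kN/m over full span:
  y_2 = -wx²(L-x)²/(24EI) = -20·(3/2)²·(6-(3/2))²/(24·5000) = -243/32000 m
Superposition: y = Σ y_i = -103761/12800000 m ≈ -0.008106 m

y(3/2) = -103761/12800000 m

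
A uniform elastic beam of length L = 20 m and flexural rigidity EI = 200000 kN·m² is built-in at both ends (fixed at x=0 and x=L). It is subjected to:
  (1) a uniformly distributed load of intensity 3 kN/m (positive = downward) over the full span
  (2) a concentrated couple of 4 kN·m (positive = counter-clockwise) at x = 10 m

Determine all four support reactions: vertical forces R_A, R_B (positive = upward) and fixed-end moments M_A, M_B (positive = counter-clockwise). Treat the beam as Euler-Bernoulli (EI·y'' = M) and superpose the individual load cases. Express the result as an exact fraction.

Load 1 — uniform load w=3 kN/m over full span:
  R_A = wL/2 = 3·20/2 = 30 kN
  M_A = wL²/12 = 3·20²/12 = 100 kN·m
  R_B = wL/2 = 3·20/2 = 30 kN
  M_B = -wL²/12 = -3·20²/12 = -100 kN·m
Load 2 — applied couple M₀=4 kN·m at a=10 m (b=L-a=10):
  R_A = 6M₀ab/L³ = 6·4·10·10/20³ = 3/10 kN
  M_A = M₀b(2a-b)/L² = 4·10·(2·10-10)/20² = 1 kN·m
  R_B = -6M₀ab/L³ = -6·4·10·10/20³ = -3/10 kN
  M_B = M₀a(2b-a)/L² = 4·10·(2·10-10)/20² = 1 kN·m
Superposition: R_A = 303/10 kN, M_A = 101 kN·m, R_B = 297/10 kN, M_B = -99 kN·m

R_A = 303/10 kN, M_A = 101 kN·m, R_B = 297/10 kN, M_B = -99 kN·m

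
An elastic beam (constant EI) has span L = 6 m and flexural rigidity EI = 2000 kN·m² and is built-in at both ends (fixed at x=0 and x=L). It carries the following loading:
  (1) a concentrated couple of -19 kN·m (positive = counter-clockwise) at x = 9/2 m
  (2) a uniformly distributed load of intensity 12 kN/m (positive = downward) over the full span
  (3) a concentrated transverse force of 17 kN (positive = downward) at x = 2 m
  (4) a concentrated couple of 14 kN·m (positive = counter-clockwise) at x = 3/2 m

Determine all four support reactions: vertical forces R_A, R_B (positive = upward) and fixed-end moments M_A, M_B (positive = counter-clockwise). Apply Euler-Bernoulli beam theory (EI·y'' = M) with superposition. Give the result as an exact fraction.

R_A = 20587/432 kN, M_A = 6127/144 kN·m, R_B = 17861/432 kN, M_B = -5129/144 kN·m

Load 1 — applied couple M₀=-19 kN·m at a=9/2 m (b=L-a=3/2):
  R_A = 6M₀ab/L³ = 6·(-19)·(9/2)·(3/2)/6³ = -57/16 kN
  M_A = M₀b(2a-b)/L² = (-19)·(3/2)·(2·(9/2)-(3/2))/6² = -95/16 kN·m
  R_B = -6M₀ab/L³ = -6·(-19)·(9/2)·(3/2)/6³ = 57/16 kN
  M_B = M₀a(2b-a)/L² = (-19)·(9/2)·(2·(3/2)-(9/2))/6² = 57/16 kN·m
Load 2 — uniform load w=12 kN/m over full span:
  R_A = wL/2 = 12·6/2 = 36 kN
  M_A = wL²/12 = 12·6²/12 = 36 kN·m
  R_B = wL/2 = 12·6/2 = 36 kN
  M_B = -wL²/12 = -12·6²/12 = -36 kN·m
Load 3 — point force P=17 kN at a=2 m (b=L-a=4):
  R_A = Pb²(3a+b)/L³ = 17·4²·(3·2+4)/6³ = 340/27 kN
  M_A = Pab²/L² = 17·2·4²/6² = 136/9 kN·m
  R_B = Pa²(a+3b)/L³ = 17·2²·(2+3·4)/6³ = 119/27 kN
  M_B = -Pa²b/L² = -17·2²·4/6² = -68/9 kN·m
Load 4 — applied couple M₀=14 kN·m at a=3/2 m (b=L-a=9/2):
  R_A = 6M₀ab/L³ = 6·14·(3/2)·(9/2)/6³ = 21/8 kN
  M_A = M₀b(2a-b)/L² = 14·(9/2)·(2·(3/2)-(9/2))/6² = -21/8 kN·m
  R_B = -6M₀ab/L³ = -6·14·(3/2)·(9/2)/6³ = -21/8 kN
  M_B = M₀a(2b-a)/L² = 14·(3/2)·(2·(9/2)-(3/2))/6² = 35/8 kN·m
Superposition: R_A = 20587/432 kN, M_A = 6127/144 kN·m, R_B = 17861/432 kN, M_B = -5129/144 kN·m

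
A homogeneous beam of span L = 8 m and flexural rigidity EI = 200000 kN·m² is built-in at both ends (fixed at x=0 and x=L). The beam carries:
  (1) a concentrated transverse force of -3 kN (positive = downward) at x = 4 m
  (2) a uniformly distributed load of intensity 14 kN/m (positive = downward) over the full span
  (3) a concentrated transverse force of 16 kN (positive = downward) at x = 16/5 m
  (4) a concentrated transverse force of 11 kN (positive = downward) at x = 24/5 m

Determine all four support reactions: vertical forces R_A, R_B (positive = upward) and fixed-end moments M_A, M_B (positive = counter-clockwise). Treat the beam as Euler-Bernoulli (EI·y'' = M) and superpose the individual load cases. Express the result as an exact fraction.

R_A = 3437/50 kN, M_A = 7391/75 kN·m, R_B = 3363/50 kN, M_B = -7247/75 kN·m

Load 1 — point force P=-3 kN at a=4 m (b=L-a=4):
  R_A = Pb²(3a+b)/L³ = (-3)·4²·(3·4+4)/8³ = -3/2 kN
  M_A = Pab²/L² = (-3)·4·4²/8² = -3 kN·m
  R_B = Pa²(a+3b)/L³ = (-3)·4²·(4+3·4)/8³ = -3/2 kN
  M_B = -Pa²b/L² = -(-3)·4²·4/8² = 3 kN·m
Load 2 — uniform load w=14 kN/m over full span:
  R_A = wL/2 = 14·8/2 = 56 kN
  M_A = wL²/12 = 14·8²/12 = 224/3 kN·m
  R_B = wL/2 = 14·8/2 = 56 kN
  M_B = -wL²/12 = -14·8²/12 = -224/3 kN·m
Load 3 — point force P=16 kN at a=16/5 m (b=L-a=24/5):
  R_A = Pb²(3a+b)/L³ = 16·(24/5)²·(3·(16/5)+(24/5))/8³ = 1296/125 kN
  M_A = Pab²/L² = 16·(16/5)·(24/5)²/8² = 2304/125 kN·m
  R_B = Pa²(a+3b)/L³ = 16·(16/5)²·((16/5)+3·(24/5))/8³ = 704/125 kN
  M_B = -Pa²b/L² = -16·(16/5)²·(24/5)/8² = -1536/125 kN·m
Load 4 — point force P=11 kN at a=24/5 m (b=L-a=16/5):
  R_A = Pb²(3a+b)/L³ = 11·(16/5)²·(3·(24/5)+(16/5))/8³ = 484/125 kN
  M_A = Pab²/L² = 11·(24/5)·(16/5)²/8² = 1056/125 kN·m
  R_B = Pa²(a+3b)/L³ = 11·(24/5)²·((24/5)+3·(16/5))/8³ = 891/125 kN
  M_B = -Pa²b/L² = -11·(24/5)²·(16/5)/8² = -1584/125 kN·m
Superposition: R_A = 3437/50 kN, M_A = 7391/75 kN·m, R_B = 3363/50 kN, M_B = -7247/75 kN·m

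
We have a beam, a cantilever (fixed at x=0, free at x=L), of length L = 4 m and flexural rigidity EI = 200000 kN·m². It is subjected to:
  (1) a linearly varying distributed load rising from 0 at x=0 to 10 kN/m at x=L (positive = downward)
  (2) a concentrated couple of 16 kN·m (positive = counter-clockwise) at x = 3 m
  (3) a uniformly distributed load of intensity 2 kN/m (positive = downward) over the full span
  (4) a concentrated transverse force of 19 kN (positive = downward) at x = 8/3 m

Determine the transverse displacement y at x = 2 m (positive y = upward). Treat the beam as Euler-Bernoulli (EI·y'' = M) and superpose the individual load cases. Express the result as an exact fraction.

Load 1 — triangular load w₀=10 kN/m (0→w₀ over full span):
  y_1 = (w₀Lx³/12-w₀L²x²/6-w₀x⁵/(120L))/EI = (10·4·2³/12-10·4²·2²/6-10·2⁵/(120·4))/200000 = -121/300000 m
Load 2 — applied couple M₀=16 kN·m at a=3 m (b=L-a=1):
  y_2 = M₀x²/(2EI)  [x≤a] = 16·2²/(2·200000) = 1/6250 m
Load 3 — uniform load w=2 kN/m over full span:
  y_3 = -wx²(x²-4Lx+6L²)/(24EI) = -2·2²·(2²-4·4·2+6·4²)/(24·200000) = -17/150000 m
Load 4 — point force P=19 kN at a=8/3 m (b=L-a=4/3):
  y_4 = -Px²(3a-x)/(6EI)  [x≤a] = -19·2²·(3·(8/3)-2)/(6·200000) = -19/50000 m
Superposition: y = Σ y_i = -221/300000 m ≈ -0.000737 m

y(2) = -221/300000 m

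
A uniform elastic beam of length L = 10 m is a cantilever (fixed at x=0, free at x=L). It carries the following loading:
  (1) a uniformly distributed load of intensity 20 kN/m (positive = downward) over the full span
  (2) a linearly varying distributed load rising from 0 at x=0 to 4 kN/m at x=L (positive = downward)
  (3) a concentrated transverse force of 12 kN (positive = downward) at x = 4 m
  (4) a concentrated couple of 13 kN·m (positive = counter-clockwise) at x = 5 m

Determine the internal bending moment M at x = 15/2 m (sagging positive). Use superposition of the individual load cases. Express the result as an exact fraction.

M(15/2) = -1775/24 kN·m

Load 1 — uniform load w=20 kN/m over full span:
  M_1 = -w(L-x)²/2 = -20·(10-(15/2))²/2 = -125/2 kN·m
Load 2 — triangular load w₀=4 kN/m (0→w₀ over full span):
  M_2 = w₀Lx/2 - w₀L²/3 - w₀x³/(6L) = 4·10·(15/2)/2 - 4·10²/3 - 4·(15/2)³/(6·10) = -275/24 kN·m
Load 3 — point force P=12 kN at a=4 m (b=L-a=6):
  M_3 = 0  [x>a] = 0 kN·m
Load 4 — applied couple M₀=13 kN·m at a=5 m (b=L-a=5):
  M_4 = 0  [x>a] = 0 kN·m
Superposition: M = Σ M_i = -1775/24 kN·m ≈ -73.958333 kN·m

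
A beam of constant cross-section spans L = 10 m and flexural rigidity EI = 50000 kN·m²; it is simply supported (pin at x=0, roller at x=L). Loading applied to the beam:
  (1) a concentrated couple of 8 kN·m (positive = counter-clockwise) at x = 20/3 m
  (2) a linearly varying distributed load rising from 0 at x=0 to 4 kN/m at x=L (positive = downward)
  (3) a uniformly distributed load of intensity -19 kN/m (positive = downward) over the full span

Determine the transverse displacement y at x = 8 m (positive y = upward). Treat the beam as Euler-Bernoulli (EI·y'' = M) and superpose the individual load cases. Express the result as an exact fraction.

y(8) = 36473/1406250 m

Load 1 — applied couple M₀=8 kN·m at a=20/3 m (b=L-a=10/3):
  y_1 = (M₀x³/(6L)-M₀(x-a)²/2+C₁x)/EI  [x>a] with C₁=M₀(3b²-L²)/(6L)=-80/9 = (8·8³/(6·10)-8·(8-(20/3))²/2+(-80/9)·8)/50000 = -28/140625 m
Load 2 — triangular load w₀=4 kN/m (0→w₀ over full span):
  y_2 = -w₀x(7L⁴-10L²x²+3x⁴)/(360LEI) = -4·8·(7·10⁴-10·10²·8²+3·8⁴)/(360·10·50000) = -254/78125 m
Load 3 — uniform load w=-19 kN/m over full span:
  y_3 = -wx(L³-2Lx²+x³)/(24EI) = -(-19)·8·(10³-2·10·8²+8³)/(24·50000) = 551/18750 m
Superposition: y = Σ y_i = 36473/1406250 m ≈ 0.025936 m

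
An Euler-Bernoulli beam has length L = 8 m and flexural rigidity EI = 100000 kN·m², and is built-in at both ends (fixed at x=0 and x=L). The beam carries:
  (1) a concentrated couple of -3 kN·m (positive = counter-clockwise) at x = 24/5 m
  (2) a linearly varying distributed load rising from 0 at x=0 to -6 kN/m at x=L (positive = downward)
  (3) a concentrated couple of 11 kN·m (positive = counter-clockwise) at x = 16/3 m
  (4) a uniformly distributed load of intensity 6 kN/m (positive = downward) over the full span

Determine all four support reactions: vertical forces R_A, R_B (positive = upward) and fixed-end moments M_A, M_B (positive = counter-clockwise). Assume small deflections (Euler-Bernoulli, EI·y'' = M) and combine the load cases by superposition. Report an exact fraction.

Load 1 — applied couple M₀=-3 kN·m at a=24/5 m (b=L-a=16/5):
  R_A = 6M₀ab/L³ = 6·(-3)·(24/5)·(16/5)/8³ = -27/50 kN
  M_A = M₀b(2a-b)/L² = (-3)·(16/5)·(2·(24/5)-(16/5))/8² = -24/25 kN·m
  R_B = -6M₀ab/L³ = -6·(-3)·(24/5)·(16/5)/8³ = 27/50 kN
  M_B = M₀a(2b-a)/L² = (-3)·(24/5)·(2·(16/5)-(24/5))/8² = -9/25 kN·m
Load 2 — triangular load w₀=-6 kN/m (0→w₀ over full span):
  R_A = 3w₀L/20 = 3·(-6)·8/20 = -36/5 kN
  M_A = w₀L²/30 = (-6)·8²/30 = -64/5 kN·m
  R_B = 7w₀L/20 = 7·(-6)·8/20 = -84/5 kN
  M_B = -w₀L²/20 = -(-6)·8²/20 = 96/5 kN·m
Load 3 — applied couple M₀=11 kN·m at a=16/3 m (b=L-a=8/3):
  R_A = 6M₀ab/L³ = 6·11·(16/3)·(8/3)/8³ = 11/6 kN
  M_A = M₀b(2a-b)/L² = 11·(8/3)·(2·(16/3)-(8/3))/8² = 11/3 kN·m
  R_B = -6M₀ab/L³ = -6·11·(16/3)·(8/3)/8³ = -11/6 kN
  M_B = M₀a(2b-a)/L² = 11·(16/3)·(2·(8/3)-(16/3))/8² = 0 kN·m
Load 4 — uniform load w=6 kN/m over full span:
  R_A = wL/2 = 6·8/2 = 24 kN
  M_A = wL²/12 = 6·8²/12 = 32 kN·m
  R_B = wL/2 = 6·8/2 = 24 kN
  M_B = -wL²/12 = -6·8²/12 = -32 kN·m
Superposition: R_A = 1357/75 kN, M_A = 1643/75 kN·m, R_B = 443/75 kN, M_B = -329/25 kN·m

R_A = 1357/75 kN, M_A = 1643/75 kN·m, R_B = 443/75 kN, M_B = -329/25 kN·m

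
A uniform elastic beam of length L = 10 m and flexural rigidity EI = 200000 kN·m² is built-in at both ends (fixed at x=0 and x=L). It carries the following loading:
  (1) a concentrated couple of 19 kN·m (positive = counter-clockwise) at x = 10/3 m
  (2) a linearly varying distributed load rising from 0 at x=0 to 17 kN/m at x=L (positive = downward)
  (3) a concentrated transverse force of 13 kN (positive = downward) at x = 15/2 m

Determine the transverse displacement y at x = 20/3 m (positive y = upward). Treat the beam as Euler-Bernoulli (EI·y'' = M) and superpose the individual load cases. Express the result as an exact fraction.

y(20/3) = -943/933120 m

Load 1 — applied couple M₀=19 kN·m at a=10/3 m (b=L-a=20/3):
  y_1 = (R_Ax³/6 - M_Ax²/2 - M₀(x-a)²/2)/EI  [x>a] with R_A=38/15, M_A=0 = ((38/15)·(20/3)³/6 - 0·(20/3)²/2 - 19·((20/3)-(10/3))²/2)/200000 = 19/194400 m
Load 2 — triangular load w₀=17 kN/m (0→w₀ over full span):
  y_2 = -w₀x²(L-x)²(x+2L)/(120LEI) = -17·(20/3)²·(10-(20/3))²·((20/3)+2·10)/(120·10·200000) = -17/18225 m
Load 3 — point force P=13 kN at a=15/2 m (b=L-a=5/2):
  y_3 = -Pb²x²(3aL-(3a+b)x)/(6L³EI)  [x≤a] = -13·(5/2)²·(20/3)²·(3·(15/2)·10-(3·(15/2)+(5/2))·(20/3))/(6·10³·200000) = -91/518400 m
Superposition: y = Σ y_i = -943/933120 m ≈ -0.001011 m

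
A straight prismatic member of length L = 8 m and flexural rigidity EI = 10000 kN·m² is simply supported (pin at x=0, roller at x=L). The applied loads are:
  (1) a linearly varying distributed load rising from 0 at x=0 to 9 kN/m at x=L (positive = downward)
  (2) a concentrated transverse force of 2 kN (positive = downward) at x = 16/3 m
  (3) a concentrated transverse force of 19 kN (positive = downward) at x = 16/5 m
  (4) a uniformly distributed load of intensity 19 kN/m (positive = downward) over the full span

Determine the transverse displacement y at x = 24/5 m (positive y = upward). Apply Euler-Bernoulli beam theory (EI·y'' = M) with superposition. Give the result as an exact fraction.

Load 1 — triangular load w₀=9 kN/m (0→w₀ over full span):
  y_1 = -w₀x(7L⁴-10L²x²+3x⁴)/(360LEI) = -9·(24/5)·(7·8⁴-10·8²·(24/5)²+3·(24/5)⁴)/(360·8·10000) = -227328/9765625 m
Load 2 — point force P=2 kN at a=16/3 m (b=L-a=8/3):
  y_2 = -Pbx(L²-b²-x²)/(6LEI)  [x≤a] = -2·(8/3)·(24/5)·(8²-(8/3)²-(24/5)²)/(6·8·10000) = -3808/2109375 m
Load 3 — point force P=19 kN at a=16/5 m (b=L-a=24/5):
  y_3 = -Pa(L-x)(2Lx-a²-x²)/(6LEI)  [x>a] = -19·(16/5)·(8-(24/5))·(2·8·(24/5)-(16/5)²-(24/5)²)/(6·8·10000) = -20672/1171875 m
Load 4 — uniform load w=19 kN/m over full span:
  y_4 = -wx(L³-2Lx²+x³)/(24EI) = -19·(24/5)·(8³-2·8·(24/5)²+(24/5)³)/(24·10000) = -37696/390625 m
Superposition: y = Σ y_i = -36709856/263671875 m ≈ -0.139226 m

y(24/5) = -36709856/263671875 m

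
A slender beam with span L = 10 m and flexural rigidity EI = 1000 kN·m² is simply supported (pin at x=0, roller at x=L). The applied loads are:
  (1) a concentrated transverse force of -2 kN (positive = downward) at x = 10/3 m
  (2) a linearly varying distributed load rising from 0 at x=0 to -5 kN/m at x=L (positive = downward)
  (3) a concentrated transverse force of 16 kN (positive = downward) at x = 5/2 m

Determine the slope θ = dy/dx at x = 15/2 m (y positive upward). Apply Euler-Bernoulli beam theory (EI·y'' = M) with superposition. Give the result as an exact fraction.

Load 1 — point force P=-2 kN at a=10/3 m (b=L-a=20/3):
  θ_1 = -Pa(2L²-6Lx+3x²+a²)/(6LEI)  [x>a] = -(-2)·(10/3)·(2·10²-6·10·(15/2)+3·(15/2)²+(10/3)²)/(6·10·1000) = -101/12960 rad
Load 2 — triangular load w₀=-5 kN/m (0→w₀ over full span):
  θ_2 = -w₀(7L⁴-30L²x²+15x⁴)/(360LEI) = -(-5)·(7·10⁴-30·10²·(15/2)²+15·(15/2)⁴)/(360·10·1000) = -1313/18432 rad
Load 3 — point force P=16 kN at a=5/2 m (b=L-a=15/2):
  θ_3 = -Pa(2L²-6Lx+3x²+a²)/(6LEI)  [x>a] = -16·(5/2)·(2·10²-6·10·(15/2)+3·(15/2)²+(5/2)²)/(6·10·1000) = 1/20 rad
Superposition: θ = Σ θ_i = -24077/829440 rad ≈ -0.029028 rad

θ(15/2) = -24077/829440 rad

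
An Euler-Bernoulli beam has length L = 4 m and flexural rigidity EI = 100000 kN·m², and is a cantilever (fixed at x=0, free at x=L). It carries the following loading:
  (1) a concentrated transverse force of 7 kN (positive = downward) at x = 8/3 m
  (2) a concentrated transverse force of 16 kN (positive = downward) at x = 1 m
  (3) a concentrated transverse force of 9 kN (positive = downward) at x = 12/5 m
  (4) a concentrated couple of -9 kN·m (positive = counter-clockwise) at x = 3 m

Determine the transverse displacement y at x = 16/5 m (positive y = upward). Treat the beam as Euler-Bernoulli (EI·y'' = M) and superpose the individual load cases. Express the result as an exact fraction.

Load 1 — point force P=7 kN at a=8/3 m (b=L-a=4/3):
  y_1 = -Pa²(3x-a)/(6EI)  [x>a] = -7·(8/3)²·(3·(16/5)-(8/3))/(6·100000) = -728/1265625 m
Load 2 — point force P=16 kN at a=1 m (b=L-a=3):
  y_2 = -Pa²(3x-a)/(6EI)  [x>a] = -16·1²·(3·(16/5)-1)/(6·100000) = -43/187500 m
Load 3 — point force P=9 kN at a=12/5 m (b=L-a=8/5):
  y_3 = -Pa²(3x-a)/(6EI)  [x>a] = -9·(12/5)²·(3·(16/5)-(12/5))/(6·100000) = -243/390625 m
Load 4 — applied couple M₀=-9 kN·m at a=3 m (b=L-a=1):
  y_4 = M₀a(2x-a)/(2EI)  [x>a] = (-9)·3·(2·(16/5)-3)/(2·100000) = -459/1000000 m
Superposition: y = Σ y_i = -3818387/2025000000 m ≈ -0.001886 m

y(16/5) = -3818387/2025000000 m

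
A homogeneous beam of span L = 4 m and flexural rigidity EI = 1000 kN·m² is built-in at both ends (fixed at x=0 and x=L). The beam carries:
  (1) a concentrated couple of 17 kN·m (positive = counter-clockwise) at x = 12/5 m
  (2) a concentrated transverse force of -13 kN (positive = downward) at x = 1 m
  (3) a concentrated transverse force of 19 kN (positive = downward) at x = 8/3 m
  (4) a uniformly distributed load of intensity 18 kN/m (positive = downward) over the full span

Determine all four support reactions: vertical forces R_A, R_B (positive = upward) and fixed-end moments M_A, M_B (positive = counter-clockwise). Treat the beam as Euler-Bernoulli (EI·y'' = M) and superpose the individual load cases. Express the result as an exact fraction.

Load 1 — applied couple M₀=17 kN·m at a=12/5 m (b=L-a=8/5):
  R_A = 6M₀ab/L³ = 6·17·(12/5)·(8/5)/4³ = 153/25 kN
  M_A = M₀b(2a-b)/L² = 17·(8/5)·(2·(12/5)-(8/5))/4² = 136/25 kN·m
  R_B = -6M₀ab/L³ = -6·17·(12/5)·(8/5)/4³ = -153/25 kN
  M_B = M₀a(2b-a)/L² = 17·(12/5)·(2·(8/5)-(12/5))/4² = 51/25 kN·m
Load 2 — point force P=-13 kN at a=1 m (b=L-a=3):
  R_A = Pb²(3a+b)/L³ = (-13)·3²·(3·1+3)/4³ = -351/32 kN
  M_A = Pab²/L² = (-13)·1·3²/4² = -117/16 kN·m
  R_B = Pa²(a+3b)/L³ = (-13)·1²·(1+3·3)/4³ = -65/32 kN
  M_B = -Pa²b/L² = -(-13)·1²·3/4² = 39/16 kN·m
Load 3 — point force P=19 kN at a=8/3 m (b=L-a=4/3):
  R_A = Pb²(3a+b)/L³ = 19·(4/3)²·(3·(8/3)+(4/3))/4³ = 133/27 kN
  M_A = Pab²/L² = 19·(8/3)·(4/3)²/4² = 152/27 kN·m
  R_B = Pa²(a+3b)/L³ = 19·(8/3)²·((8/3)+3·(4/3))/4³ = 380/27 kN
  M_B = -Pa²b/L² = -19·(8/3)²·(4/3)/4² = -304/27 kN·m
Load 4 — uniform load w=18 kN/m over full span:
  R_A = wL/2 = 18·4/2 = 36 kN
  M_A = wL²/12 = 18·4²/12 = 24 kN·m
  R_B = wL/2 = 18·4/2 = 36 kN
  M_B = -wL²/12 = -18·4²/12 = -24 kN·m
Superposition: R_A = 779267/21600 kN, M_A = 299777/10800 kN·m, R_B = 905533/21600 kN, M_B = -332443/10800 kN·m

R_A = 779267/21600 kN, M_A = 299777/10800 kN·m, R_B = 905533/21600 kN, M_B = -332443/10800 kN·m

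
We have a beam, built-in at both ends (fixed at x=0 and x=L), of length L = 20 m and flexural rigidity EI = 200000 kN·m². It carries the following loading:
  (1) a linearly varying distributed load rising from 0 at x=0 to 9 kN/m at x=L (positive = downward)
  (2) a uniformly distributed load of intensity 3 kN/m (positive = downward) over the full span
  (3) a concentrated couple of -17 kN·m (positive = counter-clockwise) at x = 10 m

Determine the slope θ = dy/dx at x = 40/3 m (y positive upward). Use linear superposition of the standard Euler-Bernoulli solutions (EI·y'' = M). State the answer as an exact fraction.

Load 1 — triangular load w₀=9 kN/m (0→w₀ over full span):
  θ_1 = -w₀(2x(L-x)(L-2x)(x+2L)+x²(L-x)²)/(120LEI) = -9·(2·(40/3)·(20-(40/3))·(20-2·(40/3))·((40/3)+2·20)+(40/3)²·(20-(40/3))²)/(120·20·200000) = 7/6750 rad
Load 2 — uniform load w=3 kN/m over full span:
  θ_2 = -wx(L-x)(L-2x)/(12EI) = -3·(40/3)·(20-(40/3))·(20-2·(40/3))/(12·200000) = 1/1350 rad
Load 3 — applied couple M₀=-17 kN·m at a=10 m (b=L-a=10):
  θ_3 = (R_Ax²/2 - M_Ax - M₀(x-a))/EI  [x>a] with R_A=-51/40, M_A=-17/4 = ((-51/40)·(40/3)²/2 - (-17/4)·(40/3) - (-17)·((40/3)-10))/200000 = 0 rad
Superposition: θ = Σ θ_i = 2/1125 rad ≈ 0.001778 rad

θ(40/3) = 2/1125 rad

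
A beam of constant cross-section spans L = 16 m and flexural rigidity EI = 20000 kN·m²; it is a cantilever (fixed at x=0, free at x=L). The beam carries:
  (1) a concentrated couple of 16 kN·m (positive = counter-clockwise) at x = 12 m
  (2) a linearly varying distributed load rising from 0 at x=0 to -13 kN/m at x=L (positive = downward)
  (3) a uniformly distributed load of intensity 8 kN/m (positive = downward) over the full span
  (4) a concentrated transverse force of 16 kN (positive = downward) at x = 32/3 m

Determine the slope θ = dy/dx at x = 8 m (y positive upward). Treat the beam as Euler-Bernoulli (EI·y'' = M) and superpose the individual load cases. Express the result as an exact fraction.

θ(8) = 17/1875 rad

Load 1 — applied couple M₀=16 kN·m at a=12 m (b=L-a=4):
  θ_1 = M₀x/EI  [x≤a] = 16·8/20000 = 4/625 rad
Load 2 — triangular load w₀=-13 kN/m (0→w₀ over full span):
  θ_2 = (w₀Lx²/4-w₀L²x/3-w₀x⁴/(24L))/EI = ((-13)·16·8²/4-(-13)·16²·8/3-(-13)·8⁴/(24·16))/20000 = 533/1875 rad
Load 3 — uniform load w=8 kN/m over full span:
  θ_3 = -wx(x²-3Lx+3L²)/(6EI) = -8·8·(8²-3·16·8+3·16²)/(6·20000) = -448/1875 rad
Load 4 — point force P=16 kN at a=32/3 m (b=L-a=16/3):
  θ_4 = -Px(2a-x)/(2EI)  [x≤a] = -16·8·(2·(32/3)-8)/(2·20000) = -16/375 rad
Superposition: θ = Σ θ_i = 17/1875 rad ≈ 0.009067 rad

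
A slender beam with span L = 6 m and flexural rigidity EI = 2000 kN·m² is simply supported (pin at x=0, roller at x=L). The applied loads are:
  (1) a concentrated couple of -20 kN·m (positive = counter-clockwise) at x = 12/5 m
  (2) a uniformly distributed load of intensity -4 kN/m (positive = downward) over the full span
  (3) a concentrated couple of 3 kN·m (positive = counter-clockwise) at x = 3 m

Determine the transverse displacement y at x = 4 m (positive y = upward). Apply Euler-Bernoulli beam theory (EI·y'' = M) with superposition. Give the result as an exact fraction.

y(4) = 3883/180000 m

Load 1 — applied couple M₀=-20 kN·m at a=12/5 m (b=L-a=18/5):
  y_1 = (M₀x³/(6L)-M₀(x-a)²/2+C₁x)/EI  [x>a] with C₁=M₀(3b²-L²)/(6L)=-8/5 = ((-20)·4³/(6·6)-(-20)·(4-(12/5))²/2+(-8/5)·4)/2000 = -46/5625 m
Load 2 — uniform load w=-4 kN/m over full span:
  y_2 = -wx(L³-2Lx²+x³)/(24EI) = -(-4)·4·(6³-2·6·4²+4³)/(24·2000) = 11/375 m
Load 3 — applied couple M₀=3 kN·m at a=3 m (b=L-a=3):
  y_3 = (M₀x³/(6L)-M₀(x-a)²/2+C₁x)/EI  [x>a] with C₁=M₀(3b²-L²)/(6L)=-3/4 = (3·4³/(6·6)-3·(4-3)²/2+(-3/4)·4)/2000 = 1/2400 m
Superposition: y = Σ y_i = 3883/180000 m ≈ 0.021572 m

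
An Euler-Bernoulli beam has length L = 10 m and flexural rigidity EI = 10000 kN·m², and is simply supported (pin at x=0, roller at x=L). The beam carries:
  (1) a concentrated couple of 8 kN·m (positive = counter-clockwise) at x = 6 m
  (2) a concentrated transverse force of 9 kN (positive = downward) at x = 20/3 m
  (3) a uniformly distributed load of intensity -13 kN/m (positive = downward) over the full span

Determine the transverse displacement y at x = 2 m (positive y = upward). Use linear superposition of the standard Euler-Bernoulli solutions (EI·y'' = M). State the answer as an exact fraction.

Load 1 — applied couple M₀=8 kN·m at a=6 m (b=L-a=4):
  y_1 = (M₀x³/(6L)+C₁x)/EI  [x≤a] with C₁=M₀(3b²-L²)/(6L)=-104/15 = (8·2³/(6·10)+(-104/15)·2)/10000 = -4/3125 m
Load 2 — point force P=9 kN at a=20/3 m (b=L-a=10/3):
  y_2 = -Pbx(L²-b²-x²)/(6LEI)  [x≤a] = -9·(10/3)·2·(10²-(10/3)²-2²)/(6·10·10000) = -191/22500 m
Load 3 — uniform load w=-13 kN/m over full span:
  y_3 = -wx(L³-2Lx²+x³)/(24EI) = -(-13)·2·(10³-2·10·2²+2³)/(24·10000) = 377/3750 m
Superposition: y = Σ y_i = 10211/112500 m ≈ 0.090764 m

y(2) = 10211/112500 m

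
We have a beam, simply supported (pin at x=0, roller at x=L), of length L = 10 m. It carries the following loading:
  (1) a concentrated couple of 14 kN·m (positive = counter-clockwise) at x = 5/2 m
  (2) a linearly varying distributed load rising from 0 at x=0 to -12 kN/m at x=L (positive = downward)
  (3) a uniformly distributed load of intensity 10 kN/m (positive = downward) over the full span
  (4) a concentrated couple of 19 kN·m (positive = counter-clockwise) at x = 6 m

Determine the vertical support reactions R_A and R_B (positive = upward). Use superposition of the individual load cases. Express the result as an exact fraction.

Load 1 — applied couple M₀=14 kN·m at a=5/2 m (b=L-a=15/2):
  R_A = M₀/L = 14/10 = 7/5 kN
  R_B = -M₀/L = -14/10 = -7/5 kN
Load 2 — triangular load w₀=-12 kN/m (0→w₀ over full span):
  R_A = w₀L/6 = (-12)·10/6 = -20 kN
  R_B = w₀L/3 = (-12)·10/3 = -40 kN
Load 3 — uniform load w=10 kN/m over full span:
  R_A = wL/2 = 10·10/2 = 50 kN
  R_B = wL/2 = 10·10/2 = 50 kN
Load 4 — applied couple M₀=19 kN·m at a=6 m (b=L-a=4):
  R_A = M₀/L = 19/10 kN
  R_B = -M₀/L = -19/10 kN
Superposition: R_A = 333/10 kN, R_B = 67/10 kN

R_A = 333/10 kN, R_B = 67/10 kN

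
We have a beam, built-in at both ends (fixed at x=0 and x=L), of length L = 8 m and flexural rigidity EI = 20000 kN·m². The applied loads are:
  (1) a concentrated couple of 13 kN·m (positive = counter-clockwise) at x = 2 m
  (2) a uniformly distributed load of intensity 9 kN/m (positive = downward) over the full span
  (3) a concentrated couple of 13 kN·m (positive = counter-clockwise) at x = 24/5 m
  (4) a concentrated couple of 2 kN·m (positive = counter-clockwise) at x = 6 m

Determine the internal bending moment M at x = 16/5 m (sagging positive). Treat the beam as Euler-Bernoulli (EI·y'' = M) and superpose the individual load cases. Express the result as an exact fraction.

M(16/5) = 40021/2000 kN·m

Load 1 — applied couple M₀=13 kN·m at a=2 m (b=L-a=6):
  M_1 = R_Ax - M_A - M₀  [x>a] with R_A=117/64, M_A=-39/16 = (117/64)·(16/5) - (-39/16) - 13 = -377/80 kN·m
Load 2 — uniform load w=9 kN/m over full span:
  M_2 = wLx/2 - wL²/12 - wx²/2 = 9·8·(16/5)/2 - 9·8²/12 - 9·(16/5)²/2 = 528/25 kN·m
Load 3 — applied couple M₀=13 kN·m at a=24/5 m (b=L-a=16/5):
  M_3 = R_Ax - M_A  [x≤a] with R_A=117/50, M_A=104/25 = (117/50)·(16/5) - (104/25) = 416/125 kN·m
Load 4 — applied couple M₀=2 kN·m at a=6 m (b=L-a=2):
  M_4 = R_Ax - M_A  [x≤a] with R_A=9/32, M_A=5/8 = (9/32)·(16/5) - (5/8) = 11/40 kN·m
Superposition: M = Σ M_i = 40021/2000 kN·m ≈ 20.010500 kN·m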